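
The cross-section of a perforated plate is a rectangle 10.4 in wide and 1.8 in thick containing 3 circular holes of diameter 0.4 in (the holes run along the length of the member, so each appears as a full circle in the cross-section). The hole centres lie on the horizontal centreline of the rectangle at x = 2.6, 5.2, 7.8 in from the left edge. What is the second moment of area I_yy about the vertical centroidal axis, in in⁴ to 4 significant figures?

I_yy ≈ 167.0 in⁴

Decompose the section into non-overlapping parts with the origin at the bottom-left of its bounding rectangle.
Plate: 10.4 × 1.8, A = 18.72 in², x = 5.2 in, Ī = 168.73 in⁴.
Hole 1 (subtracted): ⌀0.4, A = 0.125664 in², x = 2.6 in, Ī = 0.00125664 in⁴.
Hole 2 (subtracted): ⌀0.4, A = 0.125664 in², x = 5.2 in, Ī = 0.00125664 in⁴.
Hole 3 (subtracted): ⌀0.4, A = 0.125664 in², x = 7.8 in, Ī = 0.00125664 in⁴.
By symmetry the centroid is at mid-width, x̄ = 5.2 in.
Transfer each piece to the vertical centroidal axis using Ī + A·d² with d = x − 5.2:
  plate: d = 0 in → contributes +168.73 in⁴
  hole 1: d = -2.6 in → contributes −0.850743 in⁴
  hole 2: d = 0 in → contributes −0.00125664 in⁴
  hole 3: d = 2.6 in → contributes −0.850743 in⁴
Total I = 167.027 in⁴.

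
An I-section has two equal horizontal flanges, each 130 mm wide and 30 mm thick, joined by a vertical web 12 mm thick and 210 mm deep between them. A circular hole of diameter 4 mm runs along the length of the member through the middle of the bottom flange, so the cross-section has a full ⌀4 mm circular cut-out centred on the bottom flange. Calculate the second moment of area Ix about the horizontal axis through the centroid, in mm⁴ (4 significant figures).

Ix ≈ 1.220 × 10⁸ mm⁴

Break the section into simple shapes (no overlaps), measuring from the bottom-left corner of the bounding box.
Bottom flange: 130 × 30, A = 3 900 mm², y = 15 mm, Ī = 292 500 mm⁴.
Web: 12 × 210, A = 2 520 mm², y = 135 mm, Ī = 9 261 000 mm⁴.
Top flange: 130 × 30, A = 3 900 mm², y = 255 mm, Ī = 292 500 mm⁴.
Hole (subtracted): ⌀4, A = 12.5664 mm², y = 15 mm, Ī = 12.5664 mm⁴.
Centroid: ȳ = ΣA·y / ΣA = 135.146 mm.
Transfer each piece to the horizontal axis through the centroid using Ī + A·d² with d = y − 135.146:
  bottom flange: d = -120.146 mm → contributes +56 589 519 mm⁴
  web: d = -0.146299 mm → contributes +9 261 054 mm⁴
  top flange: d = 119.854 mm → contributes +56 315 648 mm⁴
  hole: d = -120.146 mm → contributes −181 410 mm⁴
Total I = 121 984 811 mm⁴.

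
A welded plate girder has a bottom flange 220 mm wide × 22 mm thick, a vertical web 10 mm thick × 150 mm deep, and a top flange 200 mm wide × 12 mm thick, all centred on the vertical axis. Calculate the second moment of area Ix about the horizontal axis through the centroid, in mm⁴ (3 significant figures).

Treat the section as a set of non-overlapping primitives; coordinates are from the bounding-box lower-left.
Bottom plate: 220 × 22, A = 4 840 mm², y = 11 mm, Ī = 195 213 mm⁴.
Web plate: 10 × 150, A = 1 500 mm², y = 97 mm, Ī = 2 812 500 mm⁴.
Top plate: 200 × 12, A = 2 400 mm², y = 178 mm, Ī = 28 800 mm⁴.
Centroid: ȳ = ΣA·y / ΣA = 71.618 mm.
Transfer each piece to the horizontal axis through the centroid using Ī + A·d² with d = y − 71.618:
  bottom plate: d = -60.618 mm → contributes +17 979 908 mm⁴
  web plate: d = 25.382 mm → contributes +3 778 880 mm⁴
  top plate: d = 106.38 mm → contributes +27 189 989 mm⁴
Total I = 48 948 777 mm⁴.

Ix ≈ 4.89 × 10⁷ mm⁴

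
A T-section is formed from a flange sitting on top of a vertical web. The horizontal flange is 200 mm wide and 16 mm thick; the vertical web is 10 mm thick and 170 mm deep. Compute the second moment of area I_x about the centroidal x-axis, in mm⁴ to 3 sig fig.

I_x ≈ 1.38 × 10⁷ mm⁴

Decompose the section into non-overlapping parts with the origin at the bottom-left of its bounding rectangle.
Flange: 200 × 16, A = 3 200 mm², y = 178 mm, Ī = 68 267 mm⁴.
Web: 10 × 170, A = 1 700 mm², y = 85 mm, Ī = 4 094 167 mm⁴.
Centroid: ȳ = ΣA·y / ΣA = 145.73 mm.
Transfer each piece to the centroidal x-axis using Ī + A·d² with d = y − 145.73:
  flange: d = 32.265 mm → contributes +3 399 627 mm⁴
  web: d = -60.735 mm → contributes +10 364 962 mm⁴
Total I = 13 764 588 mm⁴.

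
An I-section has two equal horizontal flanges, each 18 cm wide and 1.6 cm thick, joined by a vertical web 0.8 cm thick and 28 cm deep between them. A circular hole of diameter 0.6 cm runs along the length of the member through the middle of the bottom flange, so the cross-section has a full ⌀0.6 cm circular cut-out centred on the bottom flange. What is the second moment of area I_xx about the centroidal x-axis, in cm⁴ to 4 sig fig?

I_xx ≈ 1.403 × 10⁴ cm⁴

Decompose the section into non-overlapping parts with the origin at the bottom-left of its bounding rectangle.
Bottom flange: 18 × 1.6, A = 28.8 cm², y = 0.8 cm, Ī = 6.144 cm⁴.
Web: 0.8 × 28, A = 22.4 cm², y = 15.6 cm, Ī = 1463.47 cm⁴.
Top flange: 18 × 1.6, A = 28.8 cm², y = 30.4 cm, Ī = 6.144 cm⁴.
Hole (subtracted): ⌀0.6, A = 0.282743 cm², y = 0.8 cm, Ī = 0.00636173 cm⁴.
Centroid: ȳ = ΣA·y / ΣA = 15.6525 cm.
Transfer each piece to the centroidal x-axis using Ī + A·d² with d = y − 15.6525:
  bottom flange: d = -14.8525 cm → contributes +6359.32 cm⁴
  web: d = -0.052493 cm → contributes +1463.53 cm⁴
  top flange: d = 14.7475 cm → contributes +6269.83 cm⁴
  hole: d = -14.8525 cm → contributes −62.3786 cm⁴
Total I = 14030.3 cm⁴.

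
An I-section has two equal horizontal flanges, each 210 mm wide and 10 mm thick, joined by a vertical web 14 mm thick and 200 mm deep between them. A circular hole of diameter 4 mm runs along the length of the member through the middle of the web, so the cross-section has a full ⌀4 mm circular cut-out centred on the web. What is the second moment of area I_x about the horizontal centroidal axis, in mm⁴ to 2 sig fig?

I_x ≈ 5.6 × 10⁷ mm⁴

Break the section into simple shapes (no overlaps), measuring from the bottom-left corner of the bounding box.
Bottom flange: 210 × 10, A = 2 100 mm², y = 5 mm, Ī = 17 500 mm⁴.
Web: 14 × 200, A = 2 800 mm², y = 110 mm, Ī = 9 333 333 mm⁴.
Top flange: 210 × 10, A = 2 100 mm², y = 215 mm, Ī = 17 500 mm⁴.
Hole (subtracted): ⌀4, A = 12.57 mm², y = 110 mm, Ī = 12.57 mm⁴.
By symmetry the centroid is at mid-height, ȳ = 110 mm.
Transfer each piece to the horizontal centroidal axis using Ī + A·d² with d = y − 110:
  bottom flange: d = -105 mm → contributes +23 170 000 mm⁴
  web: d = 0 mm → contributes +9 333 333 mm⁴
  top flange: d = 105 mm → contributes +23 170 000 mm⁴
  hole: d = 0 mm → contributes −12.57 mm⁴
Total I = 55 673 321 mm⁴.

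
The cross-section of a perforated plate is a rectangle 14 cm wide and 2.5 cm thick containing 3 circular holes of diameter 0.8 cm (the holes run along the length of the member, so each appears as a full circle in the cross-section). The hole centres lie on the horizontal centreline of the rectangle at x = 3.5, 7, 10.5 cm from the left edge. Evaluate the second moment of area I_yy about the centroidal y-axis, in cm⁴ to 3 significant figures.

Decompose the section into non-overlapping parts with the origin at the bottom-left of its bounding rectangle.
Plate: 14 × 2.5, A = 35 cm², x = 7 cm, Ī = 571.67 cm⁴.
Hole 1 (subtracted): ⌀0.8, A = 0.50265 cm², x = 3.5 cm, Ī = 0.020106 cm⁴.
Hole 2 (subtracted): ⌀0.8, A = 0.50265 cm², x = 7 cm, Ī = 0.020106 cm⁴.
Hole 3 (subtracted): ⌀0.8, A = 0.50265 cm², x = 10.5 cm, Ī = 0.020106 cm⁴.
By symmetry the centroid is at mid-width, x̄ = 7 cm.
Transfer each piece to the centroidal y-axis using Ī + A·d² with d = x − 7:
  plate: d = 0 cm → contributes +571.67 cm⁴
  hole 1: d = -3.5 cm → contributes −6.1776 cm⁴
  hole 2: d = 0 cm → contributes −0.020106 cm⁴
  hole 3: d = 3.5 cm → contributes −6.1776 cm⁴
Total I = 559.29 cm⁴.

I_yy ≈ 559 cm⁴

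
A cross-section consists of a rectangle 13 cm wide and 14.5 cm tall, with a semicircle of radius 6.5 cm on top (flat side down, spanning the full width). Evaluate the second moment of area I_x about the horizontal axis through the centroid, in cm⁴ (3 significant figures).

I_x ≈ 8420 cm⁴

Decompose the section into non-overlapping parts with the origin at the bottom-left of its bounding rectangle.
Rectangular body: 13 × 14.5, A = 188.5 cm², y = 7.25 cm, Ī = 3302.7 cm⁴.
Semicircular cap: semicircle r = 6.5, A = 66.366 cm², y = 17.259 cm, Ī = 195.92 cm⁴.
Centroid: ȳ = ΣA·y / ΣA = 9.8562 cm.
Transfer each piece to the horizontal axis through the centroid using Ī + A·d² with d = y − 9.8562:
  rectangular body: d = -2.6062 cm → contributes +4 583 cm⁴
  semicircular cap: d = 7.4025 cm → contributes +3832.6 cm⁴
Total I = 8415.6 cm⁴.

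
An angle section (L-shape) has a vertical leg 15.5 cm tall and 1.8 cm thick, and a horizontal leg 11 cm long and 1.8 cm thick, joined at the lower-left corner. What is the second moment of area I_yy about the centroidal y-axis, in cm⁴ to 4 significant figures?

I_yy ≈ 438.7 cm⁴

Break the section into simple shapes (no overlaps), measuring from the bottom-left corner of the bounding box.
Vertical leg: 1.8 × 15.5, A = 27.9 cm², x = 0.9 cm, Ī = 7.533 cm⁴.
Horizontal leg (remainder): 9.2 × 1.8, A = 16.56 cm², x = 6.4 cm, Ī = 116.803 cm⁴.
Centroid: x̄ = ΣA·x / ΣA = 2.94858 cm.
Transfer each piece to the centroidal y-axis using Ī + A·d² with d = x − 2.94858:
  vertical leg: d = -2.04858 cm → contributes +124.621 cm⁴
  horizontal leg (remainder): d = 3.45142 cm → contributes +314.071 cm⁴
Total I = 438.691 cm⁴.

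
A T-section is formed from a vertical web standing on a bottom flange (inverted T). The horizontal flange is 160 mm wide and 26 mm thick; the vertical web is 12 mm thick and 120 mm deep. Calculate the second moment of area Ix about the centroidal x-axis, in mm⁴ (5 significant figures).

Ix ≈ 7.6629 × 10⁶ mm⁴

Treat the section as a set of non-overlapping primitives; coordinates are from the bounding-box lower-left.
Flange: 160 × 26, A = 4 160 mm², y = 13 mm, Ī = 234346.7 mm⁴.
Web: 12 × 120, A = 1 440 mm², y = 86 mm, Ī = 1 728 000 mm⁴.
Centroid: ȳ = ΣA·y / ΣA = 31.77143 mm.
Transfer each piece to the centroidal x-axis using Ī + A·d² with d = y − 31.77143:
  flange: d = -18.77143 mm → contributes +1 700 191 mm⁴
  web: d = 54.22857 mm → contributes +5 962 663 mm⁴
Total I = 7 662 854 mm⁴.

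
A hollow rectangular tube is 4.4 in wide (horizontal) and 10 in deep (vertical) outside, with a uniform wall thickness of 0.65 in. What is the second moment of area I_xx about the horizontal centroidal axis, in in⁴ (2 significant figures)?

I_xx ≈ 200 in⁴

Split into non-overlapping primitives; take the origin at the lower-left of the bounding box.
Outer rectangle: 4.4 × 10, A = 44 in², y = 5 in, Ī = 366.7 in⁴.
Inner void (subtracted): 3.1 × 8.7, A = 26.97 in², y = 5 in, Ī = 170.1 in⁴.
By symmetry the centroid is at mid-height, ȳ = 5 in.
All pieces are centred on the horizontal centroidal axis, so I = ΣĪ (holes subtracted) = 196.6 in⁴.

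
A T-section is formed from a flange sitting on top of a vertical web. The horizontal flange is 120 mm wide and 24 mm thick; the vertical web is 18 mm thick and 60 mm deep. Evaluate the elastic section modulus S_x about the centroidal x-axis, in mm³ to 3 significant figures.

S_x ≈ 3.05 × 10⁴ mm³

Split into non-overlapping primitives; take the origin at the lower-left of the bounding box.
Flange: 120 × 24, A = 2 880 mm², y = 72 mm, Ī = 138 240 mm⁴.
Web: 18 × 60, A = 1 080 mm², y = 30 mm, Ī = 324 000 mm⁴.
Centroid: ȳ = ΣA·y / ΣA = 60.545 mm.
Transfer each piece to the centroidal x-axis using Ī + A·d² with d = y − 60.545:
  flange: d = 11.455 mm → contributes +516 115 mm⁴
  web: d = -30.545 mm → contributes +1 331 667 mm⁴
Total I = 1 847 782 mm⁴.
Extreme fibre distance c = 60.545 mm; S = I/c = 30 519 mm³.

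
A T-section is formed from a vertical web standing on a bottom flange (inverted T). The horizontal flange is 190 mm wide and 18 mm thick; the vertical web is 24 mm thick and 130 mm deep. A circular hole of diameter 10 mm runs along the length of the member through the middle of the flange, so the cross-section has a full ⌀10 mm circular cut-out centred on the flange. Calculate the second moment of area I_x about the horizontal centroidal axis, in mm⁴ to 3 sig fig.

I_x ≈ 1.33 × 10⁷ mm⁴

Break the section into simple shapes (no overlaps), measuring from the bottom-left corner of the bounding box.
Flange: 190 × 18, A = 3 420 mm², y = 9 mm, Ī = 92 340 mm⁴.
Web: 24 × 130, A = 3 120 mm², y = 83 mm, Ī = 4 394 000 mm⁴.
Hole (subtracted): ⌀10, A = 78.54 mm², y = 9 mm, Ī = 490.87 mm⁴.
Centroid: ȳ = ΣA·y / ΣA = 44.732 mm.
Transfer each piece to the horizontal centroidal axis using Ī + A·d² with d = y − 44.732:
  flange: d = -35.732 mm → contributes +4 458 879 mm⁴
  web: d = 38.268 mm → contributes +8 963 085 mm⁴
  hole: d = -35.732 mm → contributes −100 768 mm⁴
Total I = 13 321 197 mm⁴.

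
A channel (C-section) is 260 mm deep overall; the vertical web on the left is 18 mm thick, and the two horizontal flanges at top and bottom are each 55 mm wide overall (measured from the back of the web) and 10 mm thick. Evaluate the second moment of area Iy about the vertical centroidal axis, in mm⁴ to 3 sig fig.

Iy ≈ 6.94 × 10⁵ mm⁴

Split into non-overlapping primitives; take the origin at the lower-left of the bounding box.
Web: 18 × 260, A = 4 680 mm², x = 9 mm, Ī = 126 360 mm⁴.
Top flange (beyond web): 37 × 10, A = 370 mm², x = 36.5 mm, Ī = 42 211 mm⁴.
Bottom flange (beyond web): 37 × 10, A = 370 mm², x = 36.5 mm, Ī = 42 211 mm⁴.
Centroid: x̄ = ΣA·x / ΣA = 12.755 mm.
Transfer each piece to the vertical centroidal axis using Ī + A·d² with d = x − 12.755:
  web: d = -3.7546 mm → contributes +192 334 mm⁴
  top flange (beyond web): d = 23.745 mm → contributes +250 833 mm⁴
  bottom flange (beyond web): d = 23.745 mm → contributes +250 833 mm⁴
Total I = 694 000 mm⁴.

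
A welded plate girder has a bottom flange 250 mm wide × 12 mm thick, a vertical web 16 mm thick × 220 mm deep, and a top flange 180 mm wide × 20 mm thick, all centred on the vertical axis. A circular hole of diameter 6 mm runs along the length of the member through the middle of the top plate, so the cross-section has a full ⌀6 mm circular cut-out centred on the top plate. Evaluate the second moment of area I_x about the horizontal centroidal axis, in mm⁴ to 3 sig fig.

I_x ≈ 1.06 × 10⁸ mm⁴

Break the section into simple shapes (no overlaps), measuring from the bottom-left corner of the bounding box.
Bottom plate: 250 × 12, A = 3 000 mm², y = 6 mm, Ī = 36 000 mm⁴.
Web plate: 16 × 220, A = 3 520 mm², y = 122 mm, Ī = 14 197 333 mm⁴.
Top plate: 180 × 20, A = 3 600 mm², y = 242 mm, Ī = 120 000 mm⁴.
Hole (subtracted): ⌀6, A = 28.274 mm², y = 242 mm, Ī = 63.617 mm⁴.
Centroid: ȳ = ΣA·y / ΣA = 129.99 mm.
Transfer each piece to the horizontal centroidal axis using Ī + A·d² with d = y − 129.99:
  bottom plate: d = -123.99 mm → contributes +46 154 658 mm⁴
  web plate: d = -7.9874 mm → contributes +14 421 907 mm⁴
  top plate: d = 112.01 mm → contributes +45 288 527 mm⁴
  hole: d = 112.01 mm → contributes −354 816 mm⁴
Total I = 105 510 275 mm⁴.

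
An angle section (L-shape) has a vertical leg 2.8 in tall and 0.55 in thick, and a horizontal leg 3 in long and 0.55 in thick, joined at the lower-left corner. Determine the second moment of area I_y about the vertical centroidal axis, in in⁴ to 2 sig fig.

I_y ≈ 2.3 in⁴

Break the section into simple shapes (no overlaps), measuring from the bottom-left corner of the bounding box.
Vertical leg: 0.55 × 2.8, A = 1.54 in², x = 0.275 in, Ī = 0.03882 in⁴.
Horizontal leg (remainder): 2.45 × 0.55, A = 1.348 in², x = 1.775 in, Ī = 0.674 in⁴.
Centroid: x̄ = ΣA·x / ΣA = 0.975 in.
Transfer each piece to the vertical centroidal axis using Ī + A·d² with d = x − 0.975:
  vertical leg: d = -0.7 in → contributes +0.7934 in⁴
  horizontal leg (remainder): d = 0.8 in → contributes +1.536 in⁴
Total I = 2.33 in⁴.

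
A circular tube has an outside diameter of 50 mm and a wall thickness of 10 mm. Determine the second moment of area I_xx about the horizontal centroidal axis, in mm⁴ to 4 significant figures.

I_xx ≈ 2.670 × 10⁵ mm⁴

Break the section into simple shapes (no overlaps), measuring from the bottom-left corner of the bounding box.
Outer circle: ⌀50, A = 1963.5 mm², y = 25 mm, Ī = 306 796 mm⁴.
Bore (subtracted): ⌀30, A = 706.858 mm², y = 25 mm, Ī = 39760.8 mm⁴.
By symmetry the centroid is at mid-height, ȳ = 25 mm.
All pieces are centred on the horizontal centroidal axis, so I = ΣĪ (holes subtracted) = 267 035 mm⁴.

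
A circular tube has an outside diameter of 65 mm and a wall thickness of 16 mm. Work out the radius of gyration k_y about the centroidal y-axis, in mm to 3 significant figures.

k_y ≈ 18.2 mm

Break the section into simple shapes (no overlaps), measuring from the bottom-left corner of the bounding box.
Outer circle: ⌀65, A = 3318.3 mm², x = 32.5 mm, Ī = 876 241 mm⁴.
Bore (subtracted): ⌀33, A = 855.3 mm², x = 32.5 mm, Ī = 58 214 mm⁴.
By symmetry the centroid is at mid-width, x̄ = 32.5 mm.
All pieces are centred on the centroidal y-axis, so I = ΣĪ (holes subtracted) = 818 027 mm⁴.
Radius of gyration: k = √(I/A) = √(818 027 / 2 463) = 18.224 mm.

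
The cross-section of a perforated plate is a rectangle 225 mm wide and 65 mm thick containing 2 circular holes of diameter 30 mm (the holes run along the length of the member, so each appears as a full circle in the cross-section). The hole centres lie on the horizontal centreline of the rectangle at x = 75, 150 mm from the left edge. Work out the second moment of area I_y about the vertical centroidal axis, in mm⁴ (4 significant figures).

Split into non-overlapping primitives; take the origin at the lower-left of the bounding box.
Plate: 225 × 65, A = 14 625 mm², x = 112.5 mm, Ī = 61 699 219 mm⁴.
Hole 1 (subtracted): ⌀30, A = 706.858 mm², x = 75 mm, Ī = 39760.8 mm⁴.
Hole 2 (subtracted): ⌀30, A = 706.858 mm², x = 150 mm, Ī = 39760.8 mm⁴.
By symmetry the centroid is at mid-width, x̄ = 112.5 mm.
Transfer each piece to the vertical centroidal axis using Ī + A·d² with d = x − 112.5:
  plate: d = 0 mm → contributes +61 699 219 mm⁴
  hole 1: d = -37.5 mm → contributes −1 033 780 mm⁴
  hole 2: d = 37.5 mm → contributes −1 033 780 mm⁴
Total I = 59 631 658 mm⁴.

I_y ≈ 5.963 × 10⁷ mm⁴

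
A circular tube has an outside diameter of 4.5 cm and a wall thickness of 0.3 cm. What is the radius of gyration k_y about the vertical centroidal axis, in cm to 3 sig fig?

Decompose the section into non-overlapping parts with the origin at the bottom-left of its bounding rectangle.
Outer circle: ⌀4.5, A = 15.904 cm², x = 2.25 cm, Ī = 20.129 cm⁴.
Bore (subtracted): ⌀3.9, A = 11.946 cm², x = 2.25 cm, Ī = 11.356 cm⁴.
By symmetry the centroid is at mid-width, x̄ = 2.25 cm.
All pieces are centred on the vertical centroidal axis, so I = ΣĪ (holes subtracted) = 8.7728 cm⁴.
Radius of gyration: k = √(I/A) = √(8.7728 / 3.9584) = 1.4887 cm.

k_y ≈ 1.49 cm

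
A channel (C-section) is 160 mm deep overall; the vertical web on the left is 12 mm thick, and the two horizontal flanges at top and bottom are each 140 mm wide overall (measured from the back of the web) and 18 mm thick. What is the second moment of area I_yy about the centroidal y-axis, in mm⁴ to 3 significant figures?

I_yy ≈ 1.30 × 10⁷ mm⁴

Split into non-overlapping primitives; take the origin at the lower-left of the bounding box.
Web: 12 × 160, A = 1 920 mm², x = 6 mm, Ī = 23 040 mm⁴.
Top flange (beyond web): 128 × 18, A = 2 304 mm², x = 76 mm, Ī = 3 145 728 mm⁴.
Bottom flange (beyond web): 128 × 18, A = 2 304 mm², x = 76 mm, Ī = 3 145 728 mm⁴.
Centroid: x̄ = ΣA·x / ΣA = 55.412 mm.
Transfer each piece to the centroidal y-axis using Ī + A·d² with d = x − 55.412:
  web: d = -49.412 mm → contributes +4 710 763 mm⁴
  top flange (beyond web): d = 20.588 mm → contributes +4 122 337 mm⁴
  bottom flange (beyond web): d = 20.588 mm → contributes +4 122 337 mm⁴
Total I = 12 955 437 mm⁴.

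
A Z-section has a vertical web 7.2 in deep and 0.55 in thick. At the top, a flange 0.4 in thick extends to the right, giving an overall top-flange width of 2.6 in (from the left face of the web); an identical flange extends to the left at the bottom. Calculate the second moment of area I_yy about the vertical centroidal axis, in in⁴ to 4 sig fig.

I_yy ≈ 3.446 in⁴

Break the section into simple shapes (no overlaps), measuring from the bottom-left corner of the bounding box.
Web: 0.55 × 7.2, A = 3.96 in², x = 2.325 in, Ī = 0.099825 in⁴.
Top flange (beyond web): 2.05 × 0.4, A = 0.82 in², x = 3.625 in, Ī = 0.287171 in⁴.
Bottom flange (beyond web): 2.05 × 0.4, A = 0.82 in², x = 1.025 in, Ī = 0.287171 in⁴.
Centroid: x̄ = ΣA·x / ΣA = 2.325 in.
Transfer each piece to the vertical centroidal axis using Ī + A·d² with d = x − 2.325:
  web: d = 0 in → contributes +0.099825 in⁴
  top flange (beyond web): d = 1.3 in → contributes +1.67297 in⁴
  bottom flange (beyond web): d = -1.3 in → contributes +1.67297 in⁴
Total I = 3.44577 in⁴.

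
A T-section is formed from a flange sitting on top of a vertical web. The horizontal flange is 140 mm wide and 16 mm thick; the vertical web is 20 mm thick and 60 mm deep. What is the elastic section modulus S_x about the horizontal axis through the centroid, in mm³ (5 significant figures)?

Treat the section as a set of non-overlapping primitives; coordinates are from the bounding-box lower-left.
Flange: 140 × 16, A = 2 240 mm², y = 68 mm, Ī = 47786.67 mm⁴.
Web: 20 × 60, A = 1 200 mm², y = 30 mm, Ī = 360 000 mm⁴.
Centroid: ȳ = ΣA·y / ΣA = 54.74419 mm.
Transfer each piece to the horizontal axis through the centroid using Ī + A·d² with d = y − 54.74419:
  flange: d = 13.25581 mm → contributes +441391.9 mm⁴
  web: d = -24.74419 mm → contributes +1 094 730 mm⁴
Total I = 1 536 122 mm⁴.
Extreme fibre distance c = 54.74419 mm; S = I/c = 28059.99 mm³.

S_x ≈ 2.8060 × 10⁴ mm³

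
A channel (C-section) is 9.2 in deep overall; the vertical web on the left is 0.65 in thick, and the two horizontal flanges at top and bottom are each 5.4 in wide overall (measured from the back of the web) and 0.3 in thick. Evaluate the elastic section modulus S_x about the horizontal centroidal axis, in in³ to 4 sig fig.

S_x ≈ 21.44 in³

Break the section into simple shapes (no overlaps), measuring from the bottom-left corner of the bounding box.
Web: 0.65 × 9.2, A = 5.98 in², y = 4.6 in, Ī = 42.1789 in⁴.
Top flange (beyond web): 4.75 × 0.3, A = 1.425 in², y = 9.05 in, Ī = 0.0106875 in⁴.
Bottom flange (beyond web): 4.75 × 0.3, A = 1.425 in², y = 0.15 in, Ī = 0.0106875 in⁴.
By symmetry the centroid is at mid-height, ȳ = 4.6 in.
Transfer each piece to the horizontal centroidal axis using Ī + A·d² with d = y − 4.6:
  web: d = 0 in → contributes +42.1789 in⁴
  top flange (beyond web): d = 4.45 in → contributes +28.2293 in⁴
  bottom flange (beyond web): d = -4.45 in → contributes +28.2293 in⁴
Total I = 98.6374 in⁴.
Extreme fibre distance c = 4.6 in; S = I/c = 21.4429 in³.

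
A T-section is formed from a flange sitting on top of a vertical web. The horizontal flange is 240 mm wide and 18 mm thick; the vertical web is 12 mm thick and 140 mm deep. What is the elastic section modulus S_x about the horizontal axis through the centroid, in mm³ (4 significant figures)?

S_x ≈ 8.204 × 10⁴ mm³

Decompose the section into non-overlapping parts with the origin at the bottom-left of its bounding rectangle.
Flange: 240 × 18, A = 4 320 mm², y = 149 mm, Ī = 116 640 mm⁴.
Web: 12 × 140, A = 1 680 mm², y = 70 mm, Ī = 2 744 000 mm⁴.
Centroid: ȳ = ΣA·y / ΣA = 126.88 mm.
Transfer each piece to the horizontal axis through the centroid using Ī + A·d² with d = y − 126.88:
  flange: d = 22.12 mm → contributes +2 230 392 mm⁴
  web: d = -56.88 mm → contributes +8 179 362 mm⁴
Total I = 10 409 754 mm⁴.
Extreme fibre distance c = 126.88 mm; S = I/c = 82044.1 mm³.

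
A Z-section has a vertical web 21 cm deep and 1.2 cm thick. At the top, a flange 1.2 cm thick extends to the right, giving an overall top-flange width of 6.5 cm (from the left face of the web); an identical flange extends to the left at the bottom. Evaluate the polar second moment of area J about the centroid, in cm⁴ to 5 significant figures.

J ≈ 2341.5 cm⁴

Decompose the section into non-overlapping parts with the origin at the bottom-left of its bounding rectangle.
Web: 1.2 × 21, A = 25.2 cm², y = 10.5 cm, Ī = 926.1 cm⁴.
Top flange (beyond web): 5.3 × 1.2, A = 6.36 cm², y = 20.4 cm, Ī = 0.7632 cm⁴.
Bottom flange (beyond web): 5.3 × 1.2, A = 6.36 cm², y = 0.6 cm, Ī = 0.7632 cm⁴.
Centroid: ȳ = ΣA·y / ΣA = 10.5 cm.
Transfer each piece to the centroidal x-axis using Ī + A·d² with d = y − 10.5:
  web: d = 0 cm → contributes +926.1 cm⁴
  top flange (beyond web): d = 9.9 cm → contributes +624.1068 cm⁴
  bottom flange (beyond web): d = -9.9 cm → contributes +624.1068 cm⁴
Total I = 2174.314 cm⁴.
For the y-axis: x̄ = 5.9 cm.
Repeating about the centroidal y-axis gives I_y = 167.1544 cm⁴.
Polar second moment: J = I_x + I_y = 2341.468 cm⁴.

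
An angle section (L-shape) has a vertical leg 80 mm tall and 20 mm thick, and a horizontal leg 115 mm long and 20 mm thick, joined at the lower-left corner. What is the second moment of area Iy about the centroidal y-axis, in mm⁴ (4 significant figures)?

Iy ≈ 4.354 × 10⁶ mm⁴

Decompose the section into non-overlapping parts with the origin at the bottom-left of its bounding rectangle.
Vertical leg: 20 × 80, A = 1 600 mm², x = 10 mm, Ī = 53333.3 mm⁴.
Horizontal leg (remainder): 95 × 20, A = 1 900 mm², x = 67.5 mm, Ī = 1 428 958 mm⁴.
Centroid: x̄ = ΣA·x / ΣA = 41.2143 mm.
Transfer each piece to the centroidal y-axis using Ī + A·d² with d = x − 41.2143:
  vertical leg: d = -31.2143 mm → contributes +1 612 264 mm⁴
  horizontal leg (remainder): d = 26.2857 mm → contributes +2 741 742 mm⁴
Total I = 4 354 006 mm⁴.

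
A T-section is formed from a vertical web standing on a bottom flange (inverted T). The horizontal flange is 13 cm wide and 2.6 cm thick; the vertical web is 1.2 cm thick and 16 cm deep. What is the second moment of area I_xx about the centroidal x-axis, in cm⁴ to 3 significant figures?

I_xx ≈ 1490 cm⁴

Treat the section as a set of non-overlapping primitives; coordinates are from the bounding-box lower-left.
Flange: 13 × 2.6, A = 33.8 cm², y = 1.3 cm, Ī = 19.041 cm⁴.
Web: 1.2 × 16, A = 19.2 cm², y = 10.6 cm, Ī = 409.6 cm⁴.
Centroid: ȳ = ΣA·y / ΣA = 4.6691 cm.
Transfer each piece to the centroidal x-axis using Ī + A·d² with d = y − 4.6691:
  flange: d = -3.3691 cm → contributes +402.69 cm⁴
  web: d = 5.9309 cm → contributes +1 085 cm⁴
Total I = 1487.7 cm⁴.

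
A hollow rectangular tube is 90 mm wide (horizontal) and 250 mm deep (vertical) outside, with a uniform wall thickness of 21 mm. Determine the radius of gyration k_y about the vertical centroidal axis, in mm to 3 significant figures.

Break the section into simple shapes (no overlaps), measuring from the bottom-left corner of the bounding box.
Outer rectangle: 90 × 250, A = 22 500 mm², x = 45 mm, Ī = 15 187 500 mm⁴.
Inner void (subtracted): 48 × 208, A = 9 984 mm², x = 45 mm, Ī = 1 916 928 mm⁴.
By symmetry the centroid is at mid-width, x̄ = 45 mm.
All pieces are centred on the vertical centroidal axis, so I = ΣĪ (holes subtracted) = 13 270 572 mm⁴.
Radius of gyration: k = √(I/A) = √(13 270 572 / 12 516) = 32.562 mm.

k_y ≈ 32.6 mm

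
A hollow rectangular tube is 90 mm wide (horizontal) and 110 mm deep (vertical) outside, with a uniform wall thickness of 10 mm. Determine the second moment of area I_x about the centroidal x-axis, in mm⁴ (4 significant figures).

Decompose the section into non-overlapping parts with the origin at the bottom-left of its bounding rectangle.
Outer rectangle: 90 × 110, A = 9 900 mm², y = 55 mm, Ī = 9 982 500 mm⁴.
Inner void (subtracted): 70 × 90, A = 6 300 mm², y = 55 mm, Ī = 4 252 500 mm⁴.
By symmetry the centroid is at mid-height, ȳ = 55 mm.
All pieces are centred on the centroidal x-axis, so I = ΣĪ (holes subtracted) = 5 730 000 mm⁴.

I_x ≈ 5.730 × 10⁶ mm⁴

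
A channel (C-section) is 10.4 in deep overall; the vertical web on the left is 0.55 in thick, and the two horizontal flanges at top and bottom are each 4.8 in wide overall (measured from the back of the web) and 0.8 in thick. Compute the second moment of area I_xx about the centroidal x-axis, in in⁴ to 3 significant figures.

Break the section into simple shapes (no overlaps), measuring from the bottom-left corner of the bounding box.
Web: 0.55 × 10.4, A = 5.72 in², y = 5.2 in, Ī = 51.556 in⁴.
Top flange (beyond web): 4.25 × 0.8, A = 3.4 in², y = 10 in, Ī = 0.18133 in⁴.
Bottom flange (beyond web): 4.25 × 0.8, A = 3.4 in², y = 0.4 in, Ī = 0.18133 in⁴.
By symmetry the centroid is at mid-height, ȳ = 5.2 in.
Transfer each piece to the centroidal x-axis using Ī + A·d² with d = y − 5.2:
  web: d = 0 in → contributes +51.556 in⁴
  top flange (beyond web): d = 4.8 in → contributes +78.517 in⁴
  bottom flange (beyond web): d = -4.8 in → contributes +78.517 in⁴
Total I = 208.59 in⁴.

I_xx ≈ 209 in⁴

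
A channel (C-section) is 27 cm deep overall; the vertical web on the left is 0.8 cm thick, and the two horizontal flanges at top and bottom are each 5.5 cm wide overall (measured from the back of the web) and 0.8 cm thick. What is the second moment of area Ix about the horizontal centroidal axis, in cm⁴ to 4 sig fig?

Treat the section as a set of non-overlapping primitives; coordinates are from the bounding-box lower-left.
Web: 0.8 × 27, A = 21.6 cm², y = 13.5 cm, Ī = 1312.2 cm⁴.
Top flange (beyond web): 4.7 × 0.8, A = 3.76 cm², y = 26.6 cm, Ī = 0.200533 cm⁴.
Bottom flange (beyond web): 4.7 × 0.8, A = 3.76 cm², y = 0.4 cm, Ī = 0.200533 cm⁴.
By symmetry the centroid is at mid-height, ȳ = 13.5 cm.
Transfer each piece to the horizontal centroidal axis using Ī + A·d² with d = y − 13.5:
  web: d = 0 cm → contributes +1312.2 cm⁴
  top flange (beyond web): d = 13.1 cm → contributes +645.454 cm⁴
  bottom flange (beyond web): d = -13.1 cm → contributes +645.454 cm⁴
Total I = 2603.11 cm⁴.

Ix ≈ 2603 cm⁴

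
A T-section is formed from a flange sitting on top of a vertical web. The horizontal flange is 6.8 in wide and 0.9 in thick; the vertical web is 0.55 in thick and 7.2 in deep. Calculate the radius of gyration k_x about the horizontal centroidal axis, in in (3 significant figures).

Break the section into simple shapes (no overlaps), measuring from the bottom-left corner of the bounding box.
Flange: 6.8 × 0.9, A = 6.12 in², y = 7.65 in, Ī = 0.4131 in⁴.
Web: 0.55 × 7.2, A = 3.96 in², y = 3.6 in, Ī = 17.107 in⁴.
Centroid: ȳ = ΣA·y / ΣA = 6.0589 in.
Transfer each piece to the horizontal centroidal axis using Ī + A·d² with d = y − 6.0589:
  flange: d = 1.5911 in → contributes +15.906 in⁴
  web: d = -2.4589 in → contributes +41.051 in⁴
Total I = 56.957 in⁴.
Radius of gyration: k = √(I/A) = √(56.957 / 10.08) = 2.3771 in.

k_x ≈ 2.38 in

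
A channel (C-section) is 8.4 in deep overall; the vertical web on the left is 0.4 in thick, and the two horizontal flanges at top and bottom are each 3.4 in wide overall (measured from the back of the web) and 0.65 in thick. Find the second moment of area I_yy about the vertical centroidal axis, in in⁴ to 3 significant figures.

I_yy ≈ 8.19 in⁴

Split into non-overlapping primitives; take the origin at the lower-left of the bounding box.
Web: 0.4 × 8.4, A = 3.36 in², x = 0.2 in, Ī = 0.0448 in⁴.
Top flange (beyond web): 3 × 0.65, A = 1.95 in², x = 1.9 in, Ī = 1.4625 in⁴.
Bottom flange (beyond web): 3 × 0.65, A = 1.95 in², x = 1.9 in, Ī = 1.4625 in⁴.
Centroid: x̄ = ΣA·x / ΣA = 1.1132 in.
Transfer each piece to the vertical centroidal axis using Ī + A·d² with d = x − 1.1132:
  web: d = -0.91322 in → contributes +2.847 in⁴
  top flange (beyond web): d = 0.78678 in → contributes +2.6696 in⁴
  bottom flange (beyond web): d = 0.78678 in → contributes +2.6696 in⁴
Total I = 8.1861 in⁴.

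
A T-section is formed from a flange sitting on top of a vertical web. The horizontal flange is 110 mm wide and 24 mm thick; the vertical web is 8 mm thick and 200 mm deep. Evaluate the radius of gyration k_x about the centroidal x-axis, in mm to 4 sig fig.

k_x ≈ 65.08 mm

Decompose the section into non-overlapping parts with the origin at the bottom-left of its bounding rectangle.
Flange: 110 × 24, A = 2 640 mm², y = 212 mm, Ī = 126 720 mm⁴.
Web: 8 × 200, A = 1 600 mm², y = 100 mm, Ī = 5 333 333 mm⁴.
Centroid: ȳ = ΣA·y / ΣA = 169.736 mm.
Transfer each piece to the centroidal x-axis using Ī + A·d² with d = y − 169.736:
  flange: d = 42.2642 mm → contributes +4 842 442 mm⁴
  web: d = -69.7358 mm → contributes +13 114 275 mm⁴
Total I = 17 956 717 mm⁴.
Radius of gyration: k = √(I/A) = √(17 956 717 / 4 240) = 65.0775 mm.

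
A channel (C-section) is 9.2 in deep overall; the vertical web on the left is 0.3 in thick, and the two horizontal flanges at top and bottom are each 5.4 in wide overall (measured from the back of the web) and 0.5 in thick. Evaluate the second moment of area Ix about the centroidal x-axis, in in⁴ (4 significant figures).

Break the section into simple shapes (no overlaps), measuring from the bottom-left corner of the bounding box.
Web: 0.3 × 9.2, A = 2.76 in², y = 4.6 in, Ī = 19.4672 in⁴.
Top flange (beyond web): 5.1 × 0.5, A = 2.55 in², y = 8.95 in, Ī = 0.053125 in⁴.
Bottom flange (beyond web): 5.1 × 0.5, A = 2.55 in², y = 0.25 in, Ī = 0.053125 in⁴.
By symmetry the centroid is at mid-height, ȳ = 4.6 in.
Transfer each piece to the centroidal x-axis using Ī + A·d² with d = y − 4.6:
  web: d = 0 in → contributes +19.4672 in⁴
  top flange (beyond web): d = 4.35 in → contributes +48.3055 in⁴
  bottom flange (beyond web): d = -4.35 in → contributes +48.3055 in⁴
Total I = 116.078 in⁴.

Ix ≈ 116.1 in⁴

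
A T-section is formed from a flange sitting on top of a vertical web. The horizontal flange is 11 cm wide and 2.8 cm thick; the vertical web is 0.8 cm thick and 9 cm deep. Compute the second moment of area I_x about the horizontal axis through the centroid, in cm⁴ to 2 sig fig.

I_x ≈ 270 cm⁴

Treat the section as a set of non-overlapping primitives; coordinates are from the bounding-box lower-left.
Flange: 11 × 2.8, A = 30.8 cm², y = 10.4 cm, Ī = 20.12 cm⁴.
Web: 0.8 × 9, A = 7.2 cm², y = 4.5 cm, Ī = 48.6 cm⁴.
Centroid: ȳ = ΣA·y / ΣA = 9.282 cm.
Transfer each piece to the horizontal axis through the centroid using Ī + A·d² with d = y − 9.282:
  flange: d = 1.118 cm → contributes +58.61 cm⁴
  web: d = -4.782 cm → contributes +213.3 cm⁴
Total I = 271.9 cm⁴.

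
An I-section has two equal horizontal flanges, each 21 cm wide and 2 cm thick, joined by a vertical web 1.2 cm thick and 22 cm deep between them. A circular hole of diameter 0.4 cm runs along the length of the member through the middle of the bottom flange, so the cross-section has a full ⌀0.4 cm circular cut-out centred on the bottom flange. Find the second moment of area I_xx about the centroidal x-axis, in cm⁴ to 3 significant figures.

I_xx ≈ 1.32 × 10⁴ cm⁴

Break the section into simple shapes (no overlaps), measuring from the bottom-left corner of the bounding box.
Bottom flange: 21 × 2, A = 42 cm², y = 1 cm, Ī = 14 cm⁴.
Web: 1.2 × 22, A = 26.4 cm², y = 13 cm, Ī = 1064.8 cm⁴.
Top flange: 21 × 2, A = 42 cm², y = 25 cm, Ī = 14 cm⁴.
Hole (subtracted): ⌀0.4, A = 0.12566 cm², y = 1 cm, Ī = 0.0012566 cm⁴.
Centroid: ȳ = ΣA·y / ΣA = 13.014 cm.
Transfer each piece to the centroidal x-axis using Ī + A·d² with d = y − 13.014:
  bottom flange: d = -12.014 cm → contributes +6075.8 cm⁴
  web: d = -0.013675 cm → contributes +1064.8 cm⁴
  top flange: d = 11.986 cm → contributes +6048.2 cm⁴
  hole: d = -12.014 cm → contributes −18.138 cm⁴
Total I = 13 171 cm⁴.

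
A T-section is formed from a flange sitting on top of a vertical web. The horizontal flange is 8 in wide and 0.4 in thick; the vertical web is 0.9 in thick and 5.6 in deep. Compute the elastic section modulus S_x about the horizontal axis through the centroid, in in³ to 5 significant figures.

Break the section into simple shapes (no overlaps), measuring from the bottom-left corner of the bounding box.
Flange: 8 × 0.4, A = 3.2 in², y = 5.8 in, Ī = 0.04266667 in⁴.
Web: 0.9 × 5.6, A = 5.04 in², y = 2.8 in, Ī = 13.1712 in⁴.
Centroid: ȳ = ΣA·y / ΣA = 3.965049 in.
Transfer each piece to the horizontal axis through the centroid using Ī + A·d² with d = y − 3.965049:
  flange: d = 1.834951 in → contributes +10.81722 in⁴
  web: d = -1.165049 in → contributes +20.01218 in⁴
Total I = 30.8294 in⁴.
Extreme fibre distance c = 3.965049 in; S = I/c = 7.77529 in³.

S_x ≈ 7.7753 in³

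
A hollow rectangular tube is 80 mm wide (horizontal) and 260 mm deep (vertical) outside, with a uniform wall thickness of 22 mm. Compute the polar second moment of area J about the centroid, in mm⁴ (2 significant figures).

Break the section into simple shapes (no overlaps), measuring from the bottom-left corner of the bounding box.
Outer rectangle: 80 × 260, A = 20 800 mm², y = 130 mm, Ī = 117 173 333 mm⁴.
Inner void (subtracted): 36 × 216, A = 7 776 mm², y = 130 mm, Ī = 30 233 088 mm⁴.
By symmetry the centroid is at mid-height, ȳ = 130 mm.
All pieces are centred on the centroidal x-axis, so I = ΣĪ (holes subtracted) = 86 940 245 mm⁴.
Repeating about the centroidal y-axis gives I_y = 10 253 525 mm⁴.
Polar second moment: J = I_x + I_y = 97 193 771 mm⁴.

J ≈ 9.7 × 10⁷ mm⁴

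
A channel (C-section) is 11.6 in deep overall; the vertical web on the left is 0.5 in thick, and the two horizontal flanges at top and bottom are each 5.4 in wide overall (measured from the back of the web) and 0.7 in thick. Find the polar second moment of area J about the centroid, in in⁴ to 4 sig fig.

J ≈ 305.8 in⁴

Decompose the section into non-overlapping parts with the origin at the bottom-left of its bounding rectangle.
Web: 0.5 × 11.6, A = 5.8 in², y = 5.8 in, Ī = 65.0373 in⁴.
Top flange (beyond web): 4.9 × 0.7, A = 3.43 in², y = 11.25 in, Ī = 0.140058 in⁴.
Bottom flange (beyond web): 4.9 × 0.7, A = 3.43 in², y = 0.35 in, Ī = 0.140058 in⁴.
By symmetry the centroid is at mid-height, ȳ = 5.8 in.
Transfer each piece to the centroidal x-axis using Ī + A·d² with d = y − 5.8:
  web: d = 0 in → contributes +65.0373 in⁴
  top flange (beyond web): d = 5.45 in → contributes +102.02 in⁴
  bottom flange (beyond web): d = -5.45 in → contributes +102.02 in⁴
Total I = 269.077 in⁴.
For the y-axis: x̄ = 1.71303 in.
Repeating about the centroidal y-axis gives I_y = 36.7576 in⁴.
Polar second moment: J = I_x + I_y = 305.834 in⁴.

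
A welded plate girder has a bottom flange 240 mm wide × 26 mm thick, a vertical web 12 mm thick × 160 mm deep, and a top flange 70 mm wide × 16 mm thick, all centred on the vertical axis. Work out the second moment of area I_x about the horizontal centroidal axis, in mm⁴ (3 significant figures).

Decompose the section into non-overlapping parts with the origin at the bottom-left of its bounding rectangle.
Bottom plate: 240 × 26, A = 6 240 mm², y = 13 mm, Ī = 351 520 mm⁴.
Web plate: 12 × 160, A = 1 920 mm², y = 106 mm, Ī = 4 096 000 mm⁴.
Top plate: 70 × 16, A = 1 120 mm², y = 194 mm, Ī = 23 893 mm⁴.
Centroid: ȳ = ΣA·y / ΣA = 54.086 mm.
Transfer each piece to the horizontal centroidal axis using Ī + A·d² with d = y − 54.086:
  bottom plate: d = -41.086 mm → contributes +10 885 117 mm⁴
  web plate: d = 51.914 mm → contributes +9 270 480 mm⁴
  top plate: d = 139.91 mm → contributes +21 948 867 mm⁴
Total I = 42 104 464 mm⁴.

I_x ≈ 4.21 × 10⁷ mm⁴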